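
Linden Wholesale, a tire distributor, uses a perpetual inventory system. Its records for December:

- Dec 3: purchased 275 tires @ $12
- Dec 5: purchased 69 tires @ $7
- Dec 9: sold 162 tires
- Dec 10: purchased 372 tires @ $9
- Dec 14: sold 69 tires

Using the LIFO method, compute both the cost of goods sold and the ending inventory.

Dec 9, 162 sold [LIFO — newest first]: 69 @ $7 + 93 @ $12 = $1,599
Dec 14, 69 sold [LIFO — newest first]: 69 @ $9 = $621
Total COGS = $1,599 + $621 = $2,220
Ending inventory: 182 @ $12 + 303 @ $9 = $4,911

COGS = $2,220; ending inventory = $4,911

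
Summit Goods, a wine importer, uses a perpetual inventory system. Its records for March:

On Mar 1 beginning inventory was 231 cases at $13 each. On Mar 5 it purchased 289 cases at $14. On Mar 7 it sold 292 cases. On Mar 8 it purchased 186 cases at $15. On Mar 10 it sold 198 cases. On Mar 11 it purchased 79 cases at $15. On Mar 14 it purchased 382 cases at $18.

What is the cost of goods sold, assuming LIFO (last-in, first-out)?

COGS = $7,031

Mar 7, 292 sold [LIFO — newest first]: 289 @ $14 + 3 @ $13 = $4,085
Mar 10, 198 sold [LIFO — newest first]: 186 @ $15 + 12 @ $13 = $2,946
Total COGS = $4,085 + $2,946 = $7,031
Ending inventory: 216 @ $13 + 79 @ $15 + 382 @ $18 = $10,869
Check: goods available $17,900 = COGS $7,031 + ending $10,869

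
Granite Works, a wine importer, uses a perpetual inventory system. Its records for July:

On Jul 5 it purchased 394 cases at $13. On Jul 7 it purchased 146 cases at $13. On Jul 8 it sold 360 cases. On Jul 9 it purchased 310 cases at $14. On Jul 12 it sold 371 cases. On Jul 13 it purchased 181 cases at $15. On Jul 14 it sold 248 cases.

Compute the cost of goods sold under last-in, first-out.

COGS = $13,399

Jul 8, 360 sold [LIFO — newest first]: 146 @ $13 + 214 @ $13 = $4,680
Jul 12, 371 sold [LIFO — newest first]: 310 @ $14 + 61 @ $13 = $5,133
Jul 14, 248 sold [LIFO — newest first]: 181 @ $15 + 67 @ $13 = $3,586
Total COGS = $4,680 + $5,133 + $3,586 = $13,399
Ending inventory: 52 @ $13 = $676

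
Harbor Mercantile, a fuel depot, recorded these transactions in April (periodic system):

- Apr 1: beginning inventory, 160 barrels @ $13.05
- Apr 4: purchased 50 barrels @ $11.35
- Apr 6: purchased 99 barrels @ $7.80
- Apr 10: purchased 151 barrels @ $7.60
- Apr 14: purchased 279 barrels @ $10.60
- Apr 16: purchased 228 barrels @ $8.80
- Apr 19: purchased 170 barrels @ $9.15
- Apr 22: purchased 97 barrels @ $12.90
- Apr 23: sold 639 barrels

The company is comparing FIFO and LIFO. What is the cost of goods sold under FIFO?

COGS = $6,472.70

FIFO COGS: 160 @ $13.05 + 50 @ $11.35 + 99 @ $7.80 + 151 @ $7.60 + 179 @ $10.60 = $6,472.70
LIFO COGS: 97 @ $12.90 + 170 @ $9.15 + 228 @ $8.80 + 144 @ $10.60 = $6,339.60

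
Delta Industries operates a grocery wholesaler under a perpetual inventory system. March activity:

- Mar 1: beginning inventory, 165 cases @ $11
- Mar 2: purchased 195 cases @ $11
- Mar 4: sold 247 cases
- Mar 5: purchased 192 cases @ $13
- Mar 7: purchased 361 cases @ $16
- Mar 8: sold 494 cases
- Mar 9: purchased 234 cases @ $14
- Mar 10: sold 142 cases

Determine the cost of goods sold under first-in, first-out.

COGS = $11,752

Mar 4, 247 sold [FIFO — oldest first]: 165 @ $11 + 82 @ $11 = $2,717
Mar 8, 494 sold [FIFO — oldest first]: 113 @ $11 + 192 @ $13 + 189 @ $16 = $6,763
Mar 10, 142 sold [FIFO — oldest first]: 142 @ $16 = $2,272
Total COGS = $2,717 + $6,763 + $2,272 = $11,752
Ending inventory: 30 @ $16 + 234 @ $14 = $3,756
Check: goods available $15,508 = COGS $11,752 + ending $3,756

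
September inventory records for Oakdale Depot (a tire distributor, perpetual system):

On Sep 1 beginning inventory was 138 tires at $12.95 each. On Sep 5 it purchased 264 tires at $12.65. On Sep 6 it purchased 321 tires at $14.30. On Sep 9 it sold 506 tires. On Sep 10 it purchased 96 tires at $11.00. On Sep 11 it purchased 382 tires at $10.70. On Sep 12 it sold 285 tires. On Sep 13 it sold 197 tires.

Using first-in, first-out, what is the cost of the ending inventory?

Ending inventory = $2,279.10

Sep 9, 506 sold [FIFO — oldest first]: 138 @ $12.95 + 264 @ $12.65 + 104 @ $14.30 = $6,613.90
Sep 12, 285 sold [FIFO — oldest first]: 217 @ $14.30 + 68 @ $11.00 = $3,851.10
Sep 13, 197 sold [FIFO — oldest first]: 28 @ $11.00 + 169 @ $10.70 = $2,116.30
Total COGS = $6,613.90 + $3,851.10 + $2,116.30 = $12,581.30
Ending inventory: 213 @ $10.70 = $2,279.10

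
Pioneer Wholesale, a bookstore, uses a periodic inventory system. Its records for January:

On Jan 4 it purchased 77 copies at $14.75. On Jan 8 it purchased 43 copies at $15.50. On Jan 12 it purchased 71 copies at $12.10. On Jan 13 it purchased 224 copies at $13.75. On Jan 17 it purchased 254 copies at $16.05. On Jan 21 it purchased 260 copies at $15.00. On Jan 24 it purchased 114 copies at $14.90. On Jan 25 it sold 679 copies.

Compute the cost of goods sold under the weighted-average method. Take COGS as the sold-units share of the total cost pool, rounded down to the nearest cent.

COGS = $10,036.34

Jan 25, sell 679: 679/1043 × $15,416.65 → $10,036.34
Ending inventory (cost pool remaining) = $5,380.31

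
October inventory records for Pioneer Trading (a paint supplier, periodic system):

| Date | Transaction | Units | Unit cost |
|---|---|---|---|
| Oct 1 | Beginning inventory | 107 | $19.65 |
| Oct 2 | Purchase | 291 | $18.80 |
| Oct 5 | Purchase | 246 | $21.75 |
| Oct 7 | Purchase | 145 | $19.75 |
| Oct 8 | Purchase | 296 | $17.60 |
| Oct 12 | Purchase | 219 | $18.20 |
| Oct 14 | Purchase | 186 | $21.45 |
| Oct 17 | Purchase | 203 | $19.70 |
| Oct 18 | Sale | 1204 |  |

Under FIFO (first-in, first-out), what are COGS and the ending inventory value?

Oct 18, 1204 sold [FIFO — oldest first]: 107 @ $19.65 + 291 @ $18.80 + 246 @ $21.75 + 145 @ $19.75 + 296 @ $17.60 + 119 @ $18.20 = $23,163.00
Ending inventory: 100 @ $18.20 + 186 @ $21.45 + 203 @ $19.70 = $9,808.80

COGS = $23,163.00; ending inventory = $9,808.80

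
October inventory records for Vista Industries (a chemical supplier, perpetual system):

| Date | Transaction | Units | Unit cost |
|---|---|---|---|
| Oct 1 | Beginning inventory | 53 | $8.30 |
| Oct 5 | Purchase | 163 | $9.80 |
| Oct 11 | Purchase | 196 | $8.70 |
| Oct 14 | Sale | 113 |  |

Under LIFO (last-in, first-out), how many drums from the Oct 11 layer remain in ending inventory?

Oct 14, 113 sold [LIFO — newest first]: 113 @ $8.70 = $983.10
Ending inventory: 53 @ $8.30 + 163 @ $9.80 + 83 @ $8.70 = $2,759.40

83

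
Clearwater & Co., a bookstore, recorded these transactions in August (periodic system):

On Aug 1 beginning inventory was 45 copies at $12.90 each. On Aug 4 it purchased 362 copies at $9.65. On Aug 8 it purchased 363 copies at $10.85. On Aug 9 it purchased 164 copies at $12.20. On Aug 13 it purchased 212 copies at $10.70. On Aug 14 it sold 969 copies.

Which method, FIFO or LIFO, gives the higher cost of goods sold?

LIFO

FIFO COGS: 45 @ $12.90 + 362 @ $9.65 + 363 @ $10.85 + 164 @ $12.20 + 35 @ $10.70 = $10,387.65
LIFO COGS: 212 @ $10.70 + 164 @ $12.20 + 363 @ $10.85 + 230 @ $9.65 = $10,427.25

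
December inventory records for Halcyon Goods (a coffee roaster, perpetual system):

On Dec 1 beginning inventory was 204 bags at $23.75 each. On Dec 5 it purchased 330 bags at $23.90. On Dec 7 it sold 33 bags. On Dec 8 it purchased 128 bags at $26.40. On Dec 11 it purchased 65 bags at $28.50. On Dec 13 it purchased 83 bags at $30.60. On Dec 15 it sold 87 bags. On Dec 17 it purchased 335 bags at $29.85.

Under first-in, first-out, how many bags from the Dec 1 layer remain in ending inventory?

84

Dec 7, 33 sold [FIFO — oldest first]: 33 @ $23.75 = $783.75
Dec 15, 87 sold [FIFO — oldest first]: 87 @ $23.75 = $2,066.25
Total COGS = $783.75 + $2,066.25 = $2,850.00
Ending inventory: 84 @ $23.75 + 330 @ $23.90 + 128 @ $26.40 + 65 @ $28.50 + 83 @ $30.60 + 335 @ $29.85 = $27,653.25
Check: goods available $30,503.25 = COGS $2,850.00 + ending $27,653.25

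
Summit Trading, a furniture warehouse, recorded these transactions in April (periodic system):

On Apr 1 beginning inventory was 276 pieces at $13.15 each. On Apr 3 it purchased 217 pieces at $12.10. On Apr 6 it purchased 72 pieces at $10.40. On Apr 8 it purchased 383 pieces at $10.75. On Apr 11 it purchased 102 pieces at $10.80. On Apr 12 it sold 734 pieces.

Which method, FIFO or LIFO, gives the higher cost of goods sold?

FIFO

FIFO COGS: 276 @ $13.15 + 217 @ $12.10 + 72 @ $10.40 + 169 @ $10.75 = $8,820.65
LIFO COGS: 102 @ $10.80 + 383 @ $10.75 + 72 @ $10.40 + 177 @ $12.10 = $8,109.35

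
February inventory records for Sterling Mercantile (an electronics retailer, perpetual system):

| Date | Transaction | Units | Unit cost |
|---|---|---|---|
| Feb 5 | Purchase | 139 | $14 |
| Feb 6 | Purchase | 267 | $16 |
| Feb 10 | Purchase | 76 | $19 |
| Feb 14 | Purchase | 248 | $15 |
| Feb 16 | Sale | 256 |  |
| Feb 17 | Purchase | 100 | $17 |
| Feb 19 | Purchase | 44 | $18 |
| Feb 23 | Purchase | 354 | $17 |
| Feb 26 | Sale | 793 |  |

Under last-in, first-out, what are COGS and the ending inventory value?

Feb 16, 256 sold [LIFO — newest first]: 248 @ $15 + 8 @ $19 = $3,872
Feb 26, 793 sold [LIFO — newest first]: 354 @ $17 + 44 @ $18 + 100 @ $17 + 68 @ $19 + 227 @ $16 = $13,434
Total COGS = $3,872 + $13,434 = $17,306
Ending inventory: 139 @ $14 + 40 @ $16 = $2,586

COGS = $17,306; ending inventory = $2,586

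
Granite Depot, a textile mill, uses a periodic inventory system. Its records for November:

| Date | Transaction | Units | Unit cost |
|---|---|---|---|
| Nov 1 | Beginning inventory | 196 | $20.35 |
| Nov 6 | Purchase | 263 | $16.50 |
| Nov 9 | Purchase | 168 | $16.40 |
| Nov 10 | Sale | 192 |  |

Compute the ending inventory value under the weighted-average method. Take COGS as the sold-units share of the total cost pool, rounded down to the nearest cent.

Ending inventory = $7,689.38

Nov 10, sell 192: 192/627 × $11,083.30 → $3,393.92
Ending inventory (cost pool remaining) = $7,689.38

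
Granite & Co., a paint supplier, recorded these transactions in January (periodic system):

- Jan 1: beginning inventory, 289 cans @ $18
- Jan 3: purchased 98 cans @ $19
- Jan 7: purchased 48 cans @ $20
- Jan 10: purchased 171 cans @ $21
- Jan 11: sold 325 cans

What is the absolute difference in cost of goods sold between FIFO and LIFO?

FIFO COGS: 289 @ $18 + 36 @ $19 = $5,886
LIFO COGS: 171 @ $21 + 48 @ $20 + 98 @ $19 + 8 @ $18 = $6,557
Difference = |$5,886 − $6,557| = $671

$671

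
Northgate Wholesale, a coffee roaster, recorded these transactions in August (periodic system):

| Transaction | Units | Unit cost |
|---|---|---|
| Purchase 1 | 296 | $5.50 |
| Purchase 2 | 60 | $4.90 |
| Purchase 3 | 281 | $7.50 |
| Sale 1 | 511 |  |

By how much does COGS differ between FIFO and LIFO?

FIFO COGS: 296 @ $5.50 + 60 @ $4.90 + 155 @ $7.50 = $3,084.50
LIFO COGS: 281 @ $7.50 + 60 @ $4.90 + 170 @ $5.50 = $3,336.50
Difference = |$3,084.50 − $3,336.50| = $252.00

$252.00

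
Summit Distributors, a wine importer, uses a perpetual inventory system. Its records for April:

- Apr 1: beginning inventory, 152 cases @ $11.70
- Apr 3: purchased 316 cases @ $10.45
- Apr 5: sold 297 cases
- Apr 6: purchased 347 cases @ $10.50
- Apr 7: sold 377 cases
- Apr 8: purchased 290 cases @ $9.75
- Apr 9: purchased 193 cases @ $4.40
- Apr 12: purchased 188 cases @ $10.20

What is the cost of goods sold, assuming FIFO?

COGS = $7,243.60

Apr 5, 297 sold [FIFO — oldest first]: 152 @ $11.70 + 145 @ $10.45 = $3,293.65
Apr 7, 377 sold [FIFO — oldest first]: 171 @ $10.45 + 206 @ $10.50 = $3,949.95
Total COGS = $3,293.65 + $3,949.95 = $7,243.60
Ending inventory: 141 @ $10.50 + 290 @ $9.75 + 193 @ $4.40 + 188 @ $10.20 = $7,074.80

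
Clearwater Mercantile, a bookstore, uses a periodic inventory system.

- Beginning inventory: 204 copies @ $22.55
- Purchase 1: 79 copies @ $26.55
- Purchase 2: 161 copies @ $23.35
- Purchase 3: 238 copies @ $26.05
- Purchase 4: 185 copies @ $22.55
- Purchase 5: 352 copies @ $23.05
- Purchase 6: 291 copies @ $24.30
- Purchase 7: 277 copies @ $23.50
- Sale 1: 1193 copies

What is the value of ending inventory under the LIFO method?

Sale 1 (1193) [LIFO — newest first]: 277 @ $23.50 + 291 @ $24.30 + 352 @ $23.05 + 185 @ $22.55 + 88 @ $26.05 = $28,158.55
Ending inventory: 204 @ $22.55 + 79 @ $26.55 + 161 @ $23.35 + 150 @ $26.05 = $14,364.50

Ending inventory = $14,364.50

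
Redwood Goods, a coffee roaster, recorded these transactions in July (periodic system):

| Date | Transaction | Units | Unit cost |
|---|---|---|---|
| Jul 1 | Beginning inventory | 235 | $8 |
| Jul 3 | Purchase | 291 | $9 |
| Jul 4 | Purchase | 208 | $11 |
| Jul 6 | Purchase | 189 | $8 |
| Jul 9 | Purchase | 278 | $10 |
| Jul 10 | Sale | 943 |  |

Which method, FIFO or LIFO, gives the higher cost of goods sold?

FIFO COGS: 235 @ $8 + 291 @ $9 + 208 @ $11 + 189 @ $8 + 20 @ $10 = $8,499
LIFO COGS: 278 @ $10 + 189 @ $8 + 208 @ $11 + 268 @ $9 = $8,992

LIFO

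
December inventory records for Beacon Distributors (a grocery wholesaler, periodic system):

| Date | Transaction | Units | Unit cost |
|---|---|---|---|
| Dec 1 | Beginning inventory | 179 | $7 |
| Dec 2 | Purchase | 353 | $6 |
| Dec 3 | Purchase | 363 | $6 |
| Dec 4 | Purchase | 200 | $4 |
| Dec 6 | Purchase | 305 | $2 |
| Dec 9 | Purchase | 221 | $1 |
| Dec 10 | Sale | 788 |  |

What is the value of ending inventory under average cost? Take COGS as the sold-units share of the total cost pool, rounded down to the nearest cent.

Dec 10, sell 788: 788/1621 × $7,180.00 → $3,490.33
Ending inventory (cost pool remaining) = $3,689.67

Ending inventory = $3,689.67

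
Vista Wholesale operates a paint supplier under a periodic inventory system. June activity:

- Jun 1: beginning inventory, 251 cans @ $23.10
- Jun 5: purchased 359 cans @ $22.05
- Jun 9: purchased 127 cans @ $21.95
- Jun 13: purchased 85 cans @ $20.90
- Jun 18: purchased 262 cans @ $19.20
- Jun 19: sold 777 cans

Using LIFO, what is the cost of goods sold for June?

COGS = $16,275.70

Jun 19, 777 sold [LIFO — newest first]: 262 @ $19.20 + 85 @ $20.90 + 127 @ $21.95 + 303 @ $22.05 = $16,275.70
Ending inventory: 251 @ $23.10 + 56 @ $22.05 = $7,032.90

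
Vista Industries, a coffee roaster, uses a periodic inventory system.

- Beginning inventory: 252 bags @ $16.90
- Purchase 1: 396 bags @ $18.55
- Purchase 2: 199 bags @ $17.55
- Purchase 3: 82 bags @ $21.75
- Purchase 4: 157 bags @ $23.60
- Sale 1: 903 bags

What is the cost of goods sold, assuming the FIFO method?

COGS = $16,315.05

Sale 1 (903) [FIFO — oldest first]: 252 @ $16.90 + 396 @ $18.55 + 199 @ $17.55 + 56 @ $21.75 = $16,315.05
Ending inventory: 26 @ $21.75 + 157 @ $23.60 = $4,270.70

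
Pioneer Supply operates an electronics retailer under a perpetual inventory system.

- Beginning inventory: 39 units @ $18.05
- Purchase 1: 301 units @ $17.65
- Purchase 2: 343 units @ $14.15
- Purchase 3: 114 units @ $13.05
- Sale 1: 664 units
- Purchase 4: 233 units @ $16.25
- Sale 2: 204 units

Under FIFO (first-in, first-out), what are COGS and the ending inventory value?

Sale 1 (664) [FIFO — oldest first]: 39 @ $18.05 + 301 @ $17.65 + 324 @ $14.15 = $10,601.20
Sale 2 (204) [FIFO — oldest first]: 19 @ $14.15 + 114 @ $13.05 + 71 @ $16.25 = $2,910.30
Total COGS = $10,601.20 + $2,910.30 = $13,511.50
Ending inventory: 162 @ $16.25 = $2,632.50

COGS = $13,511.50; ending inventory = $2,632.50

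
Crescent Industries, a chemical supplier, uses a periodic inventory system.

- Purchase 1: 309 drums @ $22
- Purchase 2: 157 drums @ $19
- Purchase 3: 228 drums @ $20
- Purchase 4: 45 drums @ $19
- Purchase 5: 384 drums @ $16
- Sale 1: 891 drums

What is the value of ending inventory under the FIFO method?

Ending inventory = $3,712

Sale 1 (891) [FIFO — oldest first]: 309 @ $22 + 157 @ $19 + 228 @ $20 + 45 @ $19 + 152 @ $16 = $17,628
Ending inventory: 232 @ $16 = $3,712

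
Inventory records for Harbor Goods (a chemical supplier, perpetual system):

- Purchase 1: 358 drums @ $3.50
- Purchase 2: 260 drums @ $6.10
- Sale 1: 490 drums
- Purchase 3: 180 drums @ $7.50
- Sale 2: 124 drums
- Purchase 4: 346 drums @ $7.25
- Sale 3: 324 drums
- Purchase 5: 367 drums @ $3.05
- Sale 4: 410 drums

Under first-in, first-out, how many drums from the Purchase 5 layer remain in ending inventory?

163

Sale 1 (490) [FIFO — oldest first]: 358 @ $3.50 + 132 @ $6.10 = $2,058.20
Sale 2 (124) [FIFO — oldest first]: 124 @ $6.10 = $756.40
Sale 3 (324) [FIFO — oldest first]: 4 @ $6.10 + 180 @ $7.50 + 140 @ $7.25 = $2,389.40
Sale 4 (410) [FIFO — oldest first]: 206 @ $7.25 + 204 @ $3.05 = $2,115.70
Total COGS = $2,058.20 + $756.40 + $2,389.40 + $2,115.70 = $7,319.70
Ending inventory: 163 @ $3.05 = $497.15
Check: goods available $7,816.85 = COGS $7,319.70 + ending $497.15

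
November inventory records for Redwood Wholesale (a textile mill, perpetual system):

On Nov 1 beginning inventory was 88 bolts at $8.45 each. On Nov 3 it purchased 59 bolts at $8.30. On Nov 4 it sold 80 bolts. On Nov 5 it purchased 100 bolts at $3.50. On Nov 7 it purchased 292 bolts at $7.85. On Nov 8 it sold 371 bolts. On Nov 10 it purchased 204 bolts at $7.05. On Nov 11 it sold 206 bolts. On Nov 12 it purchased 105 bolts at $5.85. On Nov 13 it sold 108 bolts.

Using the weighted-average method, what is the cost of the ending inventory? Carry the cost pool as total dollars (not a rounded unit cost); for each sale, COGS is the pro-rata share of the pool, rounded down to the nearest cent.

After Nov 1: 88 on hand, pool $743.60 (≈ $8.4500 each)
After Nov 3: 147 on hand, pool $1,233.30 (≈ $8.3898 each)
Nov 4, sell 80: 80/147 × $1,233.30 → $671.18
After Nov 5: 167 on hand, pool $912.12 (≈ $5.4618 each)
After Nov 7: 459 on hand, pool $3,204.32 (≈ $6.9811 each)
Nov 8, sell 371: 371/459 × $3,204.32 → $2,589.98
After Nov 10: 292 on hand, pool $2,052.54 (≈ $7.0292 each)
Nov 11, sell 206: 206/292 × $2,052.54 → $1,448.02
After Nov 12: 191 on hand, pool $1,218.77 (≈ $6.3810 each)
Nov 13, sell 108: 108/191 × $1,218.77 → $689.14
Total COGS = $671.18 + $2,589.98 + $1,448.02 + $689.14 = $5,398.32
Ending inventory (cost pool remaining) = $529.63

Ending inventory = $529.63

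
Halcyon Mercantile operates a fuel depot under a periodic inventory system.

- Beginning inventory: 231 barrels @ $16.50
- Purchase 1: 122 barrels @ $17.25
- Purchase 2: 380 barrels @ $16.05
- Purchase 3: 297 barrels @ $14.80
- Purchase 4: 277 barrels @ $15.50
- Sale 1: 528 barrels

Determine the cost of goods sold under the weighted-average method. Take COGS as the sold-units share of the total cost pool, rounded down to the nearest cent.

Sale 1, sell 528: 528/1307 × $20,704.10 → $8,364.01
Ending inventory (cost pool remaining) = $12,340.09

COGS = $8,364.01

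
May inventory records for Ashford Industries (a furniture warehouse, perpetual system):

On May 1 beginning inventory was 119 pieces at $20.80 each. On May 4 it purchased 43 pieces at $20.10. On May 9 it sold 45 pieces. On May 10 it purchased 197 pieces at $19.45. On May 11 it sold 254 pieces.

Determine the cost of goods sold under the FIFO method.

COGS = $6,004.15

May 9, 45 sold [FIFO — oldest first]: 45 @ $20.80 = $936.00
May 11, 254 sold [FIFO — oldest first]: 74 @ $20.80 + 43 @ $20.10 + 137 @ $19.45 = $5,068.15
Total COGS = $936.00 + $5,068.15 = $6,004.15
Ending inventory: 60 @ $19.45 = $1,167.00
Check: goods available $7,171.15 = COGS $6,004.15 + ending $1,167.00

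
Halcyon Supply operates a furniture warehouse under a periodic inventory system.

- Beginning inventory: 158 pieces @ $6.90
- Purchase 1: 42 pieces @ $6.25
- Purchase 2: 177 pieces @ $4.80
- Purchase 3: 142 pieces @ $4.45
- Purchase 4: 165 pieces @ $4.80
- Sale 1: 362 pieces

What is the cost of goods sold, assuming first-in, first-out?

Sale 1 (362) [FIFO — oldest first]: 158 @ $6.90 + 42 @ $6.25 + 162 @ $4.80 = $2,130.30
Ending inventory: 15 @ $4.80 + 142 @ $4.45 + 165 @ $4.80 = $1,495.90

COGS = $2,130.30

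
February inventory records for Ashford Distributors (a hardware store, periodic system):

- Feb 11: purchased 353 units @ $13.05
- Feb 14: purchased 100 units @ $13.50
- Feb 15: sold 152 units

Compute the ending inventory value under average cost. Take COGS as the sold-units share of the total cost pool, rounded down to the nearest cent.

Feb 15, sell 152: 152/453 × $5,956.65 → $1,998.69
Ending inventory (cost pool remaining) = $3,957.96

Ending inventory = $3,957.96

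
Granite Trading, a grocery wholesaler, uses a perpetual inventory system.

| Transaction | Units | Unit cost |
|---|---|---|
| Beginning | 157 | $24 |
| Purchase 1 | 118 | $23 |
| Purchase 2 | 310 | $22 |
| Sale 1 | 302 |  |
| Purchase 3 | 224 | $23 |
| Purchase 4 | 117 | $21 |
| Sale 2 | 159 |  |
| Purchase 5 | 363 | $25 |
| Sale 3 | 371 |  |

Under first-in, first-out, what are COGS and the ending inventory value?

COGS = $18,937; ending inventory = $11,049

Sale 1 (302) [FIFO — oldest first]: 157 @ $24 + 118 @ $23 + 27 @ $22 = $7,076
Sale 2 (159) [FIFO — oldest first]: 159 @ $22 = $3,498
Sale 3 (371) [FIFO — oldest first]: 124 @ $22 + 224 @ $23 + 23 @ $21 = $8,363
Total COGS = $7,076 + $3,498 + $8,363 = $18,937
Ending inventory: 94 @ $21 + 363 @ $25 = $11,049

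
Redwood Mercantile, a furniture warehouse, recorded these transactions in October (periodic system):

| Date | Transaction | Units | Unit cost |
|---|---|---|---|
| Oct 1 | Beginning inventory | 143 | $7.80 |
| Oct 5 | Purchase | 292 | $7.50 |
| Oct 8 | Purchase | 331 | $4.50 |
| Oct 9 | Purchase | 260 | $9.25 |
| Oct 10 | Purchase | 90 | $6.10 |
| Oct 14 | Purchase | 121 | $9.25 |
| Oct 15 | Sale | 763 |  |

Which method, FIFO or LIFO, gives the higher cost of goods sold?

LIFO

FIFO COGS: 143 @ $7.80 + 292 @ $7.50 + 328 @ $4.50 = $4,781.40
LIFO COGS: 121 @ $9.25 + 90 @ $6.10 + 260 @ $9.25 + 292 @ $4.50 = $5,387.25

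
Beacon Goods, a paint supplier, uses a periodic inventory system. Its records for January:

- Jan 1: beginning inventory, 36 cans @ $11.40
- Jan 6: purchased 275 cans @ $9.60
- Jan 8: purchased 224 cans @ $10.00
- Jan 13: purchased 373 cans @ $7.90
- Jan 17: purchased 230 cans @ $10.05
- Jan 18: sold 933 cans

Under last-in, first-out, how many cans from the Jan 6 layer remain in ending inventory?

Jan 18, 933 sold [LIFO — newest first]: 230 @ $10.05 + 373 @ $7.90 + 224 @ $10.00 + 106 @ $9.60 = $8,515.80
Ending inventory: 36 @ $11.40 + 169 @ $9.60 = $2,032.80
Check: goods available $10,548.60 = COGS $8,515.80 + ending $2,032.80

169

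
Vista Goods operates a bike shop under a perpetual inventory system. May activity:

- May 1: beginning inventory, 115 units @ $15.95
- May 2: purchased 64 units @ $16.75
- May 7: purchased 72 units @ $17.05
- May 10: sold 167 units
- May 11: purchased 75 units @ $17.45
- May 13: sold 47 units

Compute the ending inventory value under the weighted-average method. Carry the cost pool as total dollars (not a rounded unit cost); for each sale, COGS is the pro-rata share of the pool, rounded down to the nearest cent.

Ending inventory = $1,896.39

After May 1: 115 on hand, pool $1,834.25 (≈ $15.9500 each)
After May 2: 179 on hand, pool $2,906.25 (≈ $16.2360 each)
After May 7: 251 on hand, pool $4,133.85 (≈ $16.4695 each)
May 10, sell 167: 167/251 × $4,133.85 → $2,750.41
After May 11: 159 on hand, pool $2,692.19 (≈ $16.9320 each)
May 13, sell 47: 47/159 × $2,692.19 → $795.80
Total COGS = $2,750.41 + $795.80 = $3,546.21
Ending inventory (cost pool remaining) = $1,896.39
Check: goods available $5,442.60 = COGS $3,546.21 + ending $1,896.39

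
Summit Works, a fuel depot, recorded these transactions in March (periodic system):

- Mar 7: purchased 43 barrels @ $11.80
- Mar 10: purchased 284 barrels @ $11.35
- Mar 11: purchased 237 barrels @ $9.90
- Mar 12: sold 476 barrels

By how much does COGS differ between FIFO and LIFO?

FIFO COGS: 43 @ $11.80 + 284 @ $11.35 + 149 @ $9.90 = $5,205.90
LIFO COGS: 237 @ $9.90 + 239 @ $11.35 = $5,058.95
Difference = |$5,205.90 − $5,058.95| = $146.95

$146.95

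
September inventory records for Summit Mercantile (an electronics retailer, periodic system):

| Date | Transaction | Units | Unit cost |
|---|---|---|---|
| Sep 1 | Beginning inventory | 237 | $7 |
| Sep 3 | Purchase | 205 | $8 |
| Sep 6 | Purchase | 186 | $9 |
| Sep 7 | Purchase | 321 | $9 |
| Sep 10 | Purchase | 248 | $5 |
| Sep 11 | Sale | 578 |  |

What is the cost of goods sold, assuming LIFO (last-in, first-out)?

Sep 11, 578 sold [LIFO — newest first]: 248 @ $5 + 321 @ $9 + 9 @ $9 = $4,210
Ending inventory: 237 @ $7 + 205 @ $8 + 177 @ $9 = $4,892
Check: goods available $9,102 = COGS $4,210 + ending $4,892

COGS = $4,210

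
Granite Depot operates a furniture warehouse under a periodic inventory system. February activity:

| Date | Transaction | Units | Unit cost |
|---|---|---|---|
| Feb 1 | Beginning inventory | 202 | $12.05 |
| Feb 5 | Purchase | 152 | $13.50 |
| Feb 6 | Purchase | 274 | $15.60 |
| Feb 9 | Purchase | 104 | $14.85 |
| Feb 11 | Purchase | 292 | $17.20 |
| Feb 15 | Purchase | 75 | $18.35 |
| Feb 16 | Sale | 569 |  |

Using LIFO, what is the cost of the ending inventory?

Feb 16, 569 sold [LIFO — newest first]: 75 @ $18.35 + 292 @ $17.20 + 104 @ $14.85 + 98 @ $15.60 = $9,471.85
Ending inventory: 202 @ $12.05 + 152 @ $13.50 + 176 @ $15.60 = $7,231.70

Ending inventory = $7,231.70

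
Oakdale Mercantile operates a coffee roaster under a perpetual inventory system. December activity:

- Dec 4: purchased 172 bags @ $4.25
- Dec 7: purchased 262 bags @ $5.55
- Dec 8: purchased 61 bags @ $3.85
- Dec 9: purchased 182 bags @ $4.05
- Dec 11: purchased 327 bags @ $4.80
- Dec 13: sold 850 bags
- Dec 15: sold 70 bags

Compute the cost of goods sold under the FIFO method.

COGS = $4,323.45

Dec 13, 850 sold [FIFO — oldest first]: 172 @ $4.25 + 262 @ $5.55 + 61 @ $3.85 + 182 @ $4.05 + 173 @ $4.80 = $3,987.45
Dec 15, 70 sold [FIFO — oldest first]: 70 @ $4.80 = $336.00
Total COGS = $3,987.45 + $336.00 = $4,323.45
Ending inventory: 84 @ $4.80 = $403.20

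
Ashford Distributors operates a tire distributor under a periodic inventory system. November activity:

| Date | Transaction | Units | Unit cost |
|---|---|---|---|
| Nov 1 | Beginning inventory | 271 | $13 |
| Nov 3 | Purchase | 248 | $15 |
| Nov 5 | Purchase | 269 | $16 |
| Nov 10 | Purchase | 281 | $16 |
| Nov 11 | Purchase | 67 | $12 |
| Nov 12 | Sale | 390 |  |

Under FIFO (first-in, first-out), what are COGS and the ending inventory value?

Nov 12, 390 sold [FIFO — oldest first]: 271 @ $13 + 119 @ $15 = $5,308
Ending inventory: 129 @ $15 + 269 @ $16 + 281 @ $16 + 67 @ $12 = $11,539
Check: goods available $16,847 = COGS $5,308 + ending $11,539

COGS = $5,308; ending inventory = $11,539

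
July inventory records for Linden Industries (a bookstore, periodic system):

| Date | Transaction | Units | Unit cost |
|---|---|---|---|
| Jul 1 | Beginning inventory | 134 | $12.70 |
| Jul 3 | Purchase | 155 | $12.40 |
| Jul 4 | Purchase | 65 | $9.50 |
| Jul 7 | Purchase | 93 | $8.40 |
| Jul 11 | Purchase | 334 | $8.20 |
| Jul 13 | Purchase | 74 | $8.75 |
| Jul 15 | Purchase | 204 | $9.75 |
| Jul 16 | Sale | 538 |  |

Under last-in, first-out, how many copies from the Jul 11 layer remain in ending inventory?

74

Jul 16, 538 sold [LIFO — newest first]: 204 @ $9.75 + 74 @ $8.75 + 260 @ $8.20 = $4,768.50
Ending inventory: 134 @ $12.70 + 155 @ $12.40 + 65 @ $9.50 + 93 @ $8.40 + 74 @ $8.20 = $5,629.30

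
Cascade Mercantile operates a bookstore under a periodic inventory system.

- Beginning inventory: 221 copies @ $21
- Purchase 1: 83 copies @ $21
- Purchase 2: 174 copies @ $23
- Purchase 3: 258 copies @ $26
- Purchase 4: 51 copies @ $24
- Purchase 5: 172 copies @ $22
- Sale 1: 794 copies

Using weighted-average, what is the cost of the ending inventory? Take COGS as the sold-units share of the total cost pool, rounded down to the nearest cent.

Ending inventory = $3,802.75

Sale 1, sell 794: 794/959 × $22,102.00 → $18,299.25
Ending inventory (cost pool remaining) = $3,802.75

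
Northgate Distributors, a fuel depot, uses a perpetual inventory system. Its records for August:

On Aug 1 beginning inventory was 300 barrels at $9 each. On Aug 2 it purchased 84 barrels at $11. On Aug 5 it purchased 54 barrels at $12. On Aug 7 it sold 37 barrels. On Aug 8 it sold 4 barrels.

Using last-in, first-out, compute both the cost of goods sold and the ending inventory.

COGS = $492; ending inventory = $3,780

Aug 7, 37 sold [LIFO — newest first]: 37 @ $12 = $444
Aug 8, 4 sold [LIFO — newest first]: 4 @ $12 = $48
Total COGS = $444 + $48 = $492
Ending inventory: 300 @ $9 + 84 @ $11 + 13 @ $12 = $3,780
Check: goods available $4,272 = COGS $492 + ending $3,780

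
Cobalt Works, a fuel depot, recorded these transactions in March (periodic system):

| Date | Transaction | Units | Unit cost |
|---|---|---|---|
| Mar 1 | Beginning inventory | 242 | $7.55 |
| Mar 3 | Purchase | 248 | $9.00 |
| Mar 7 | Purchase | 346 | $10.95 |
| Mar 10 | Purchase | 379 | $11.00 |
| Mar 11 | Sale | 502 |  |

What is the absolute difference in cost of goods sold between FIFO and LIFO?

FIFO COGS: 242 @ $7.55 + 248 @ $9.00 + 12 @ $10.95 = $4,190.50
LIFO COGS: 379 @ $11.00 + 123 @ $10.95 = $5,515.85
Difference = |$4,190.50 − $5,515.85| = $1,325.35

$1,325.35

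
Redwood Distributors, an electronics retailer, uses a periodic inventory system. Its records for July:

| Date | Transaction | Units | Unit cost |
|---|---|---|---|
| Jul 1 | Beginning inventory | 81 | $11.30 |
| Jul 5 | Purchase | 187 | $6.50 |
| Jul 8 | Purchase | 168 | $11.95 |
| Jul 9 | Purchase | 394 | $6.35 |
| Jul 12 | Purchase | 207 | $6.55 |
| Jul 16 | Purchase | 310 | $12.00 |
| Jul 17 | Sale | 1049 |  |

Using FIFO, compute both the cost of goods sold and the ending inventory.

COGS = $8,140.15; ending inventory = $3,576.00

Jul 17, 1049 sold [FIFO — oldest first]: 81 @ $11.30 + 187 @ $6.50 + 168 @ $11.95 + 394 @ $6.35 + 207 @ $6.55 + 12 @ $12.00 = $8,140.15
Ending inventory: 298 @ $12.00 = $3,576.00
Check: goods available $11,716.15 = COGS $8,140.15 + ending $3,576.00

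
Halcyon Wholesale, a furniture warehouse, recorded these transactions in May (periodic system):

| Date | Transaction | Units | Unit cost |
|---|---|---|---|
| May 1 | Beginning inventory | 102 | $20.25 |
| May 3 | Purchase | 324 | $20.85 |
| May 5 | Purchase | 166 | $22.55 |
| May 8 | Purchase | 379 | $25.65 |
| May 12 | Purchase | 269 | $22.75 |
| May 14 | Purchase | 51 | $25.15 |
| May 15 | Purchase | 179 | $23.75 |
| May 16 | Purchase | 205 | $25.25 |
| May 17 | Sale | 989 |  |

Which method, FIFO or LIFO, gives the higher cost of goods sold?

LIFO

FIFO COGS: 102 @ $20.25 + 324 @ $20.85 + 166 @ $22.55 + 379 @ $25.65 + 18 @ $22.75 = $22,695.05
LIFO COGS: 205 @ $25.25 + 179 @ $23.75 + 51 @ $25.15 + 269 @ $22.75 + 285 @ $25.65 = $24,140.15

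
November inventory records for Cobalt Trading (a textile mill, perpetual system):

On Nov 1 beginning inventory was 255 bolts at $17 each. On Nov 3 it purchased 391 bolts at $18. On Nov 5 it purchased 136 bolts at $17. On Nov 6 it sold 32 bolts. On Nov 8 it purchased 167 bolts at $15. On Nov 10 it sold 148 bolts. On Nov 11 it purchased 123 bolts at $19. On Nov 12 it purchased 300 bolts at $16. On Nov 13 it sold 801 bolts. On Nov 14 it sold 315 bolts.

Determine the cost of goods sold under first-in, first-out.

COGS = $22,111

Nov 6, 32 sold [FIFO — oldest first]: 32 @ $17 = $544
Nov 10, 148 sold [FIFO — oldest first]: 148 @ $17 = $2,516
Nov 13, 801 sold [FIFO — oldest first]: 75 @ $17 + 391 @ $18 + 136 @ $17 + 167 @ $15 + 32 @ $19 = $13,738
Nov 14, 315 sold [FIFO — oldest first]: 91 @ $19 + 224 @ $16 = $5,313
Total COGS = $544 + $2,516 + $13,738 + $5,313 = $22,111
Ending inventory: 76 @ $16 = $1,216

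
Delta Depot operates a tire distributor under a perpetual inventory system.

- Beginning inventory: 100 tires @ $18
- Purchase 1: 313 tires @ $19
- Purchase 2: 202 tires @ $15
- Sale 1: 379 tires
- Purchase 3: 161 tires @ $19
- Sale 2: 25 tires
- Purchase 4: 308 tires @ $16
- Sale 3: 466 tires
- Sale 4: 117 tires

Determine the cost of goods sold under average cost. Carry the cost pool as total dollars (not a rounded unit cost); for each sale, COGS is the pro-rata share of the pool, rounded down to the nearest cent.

COGS = $17,099.37

After Beginning: 100 on hand, pool $1,800.00 (≈ $18.0000 each)
After Purchase 1: 413 on hand, pool $7,747.00 (≈ $18.7579 each)
After Purchase 2: 615 on hand, pool $10,777.00 (≈ $17.5236 each)
Sale 1, sell 379: 379/615 × $10,777.00 → $6,641.43
After Purchase 3: 397 on hand, pool $7,194.57 (≈ $18.1223 each)
Sale 2, sell 25: 25/397 × $7,194.57 → $453.05
After Purchase 4: 680 on hand, pool $11,669.52 (≈ $17.1611 each)
Sale 3, sell 466: 466/680 × $11,669.52 → $7,997.05
Sale 4, sell 117: 117/214 × $3,672.47 → $2,007.84
Total COGS = $6,641.43 + $453.05 + $7,997.05 + $2,007.84 = $17,099.37
Ending inventory (cost pool remaining) = $1,664.63
Check: goods available $18,764.00 = COGS $17,099.37 + ending $1,664.63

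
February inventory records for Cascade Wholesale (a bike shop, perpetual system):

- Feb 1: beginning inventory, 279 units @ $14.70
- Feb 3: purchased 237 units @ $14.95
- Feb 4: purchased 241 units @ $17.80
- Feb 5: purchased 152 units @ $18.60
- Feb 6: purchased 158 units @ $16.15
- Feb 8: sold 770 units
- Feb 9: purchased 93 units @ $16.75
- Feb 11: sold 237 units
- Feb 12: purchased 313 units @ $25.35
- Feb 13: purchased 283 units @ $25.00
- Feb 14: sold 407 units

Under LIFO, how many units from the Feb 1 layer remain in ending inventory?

Feb 8, 770 sold [LIFO — newest first]: 158 @ $16.15 + 152 @ $18.60 + 241 @ $17.80 + 219 @ $14.95 = $12,942.75
Feb 11, 237 sold [LIFO — newest first]: 93 @ $16.75 + 18 @ $14.95 + 126 @ $14.70 = $3,679.05
Feb 14, 407 sold [LIFO — newest first]: 283 @ $25.00 + 124 @ $25.35 = $10,218.40
Total COGS = $12,942.75 + $3,679.05 + $10,218.40 = $26,840.20
Ending inventory: 153 @ $14.70 + 189 @ $25.35 = $7,040.25

153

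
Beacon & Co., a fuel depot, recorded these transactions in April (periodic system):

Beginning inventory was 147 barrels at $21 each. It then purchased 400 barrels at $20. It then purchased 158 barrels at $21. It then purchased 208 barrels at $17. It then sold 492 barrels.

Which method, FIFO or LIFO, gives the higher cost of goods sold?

FIFO COGS: 147 @ $21 + 345 @ $20 = $9,987
LIFO COGS: 208 @ $17 + 158 @ $21 + 126 @ $20 = $9,374

FIFO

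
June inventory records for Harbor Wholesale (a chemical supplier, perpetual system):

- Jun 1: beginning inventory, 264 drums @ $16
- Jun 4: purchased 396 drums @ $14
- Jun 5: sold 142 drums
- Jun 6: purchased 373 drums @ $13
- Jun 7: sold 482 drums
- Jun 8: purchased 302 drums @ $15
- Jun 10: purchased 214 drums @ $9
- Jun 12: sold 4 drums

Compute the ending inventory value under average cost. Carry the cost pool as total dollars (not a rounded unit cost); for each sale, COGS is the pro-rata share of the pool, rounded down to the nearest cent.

Ending inventory = $12,148.25

After Jun 1: 264 on hand, pool $4,224.00 (≈ $16.0000 each)
After Jun 4: 660 on hand, pool $9,768.00 (≈ $14.8000 each)
Jun 5, sell 142: 142/660 × $9,768.00 → $2,101.60
After Jun 6: 891 on hand, pool $12,515.40 (≈ $14.0465 each)
Jun 7, sell 482: 482/891 × $12,515.40 → $6,770.39
After Jun 8: 711 on hand, pool $10,275.01 (≈ $14.4515 each)
After Jun 10: 925 on hand, pool $12,201.01 (≈ $13.1903 each)
Jun 12, sell 4: 4/925 × $12,201.01 → $52.76
Total COGS = $2,101.60 + $6,770.39 + $52.76 = $8,924.75
Ending inventory (cost pool remaining) = $12,148.25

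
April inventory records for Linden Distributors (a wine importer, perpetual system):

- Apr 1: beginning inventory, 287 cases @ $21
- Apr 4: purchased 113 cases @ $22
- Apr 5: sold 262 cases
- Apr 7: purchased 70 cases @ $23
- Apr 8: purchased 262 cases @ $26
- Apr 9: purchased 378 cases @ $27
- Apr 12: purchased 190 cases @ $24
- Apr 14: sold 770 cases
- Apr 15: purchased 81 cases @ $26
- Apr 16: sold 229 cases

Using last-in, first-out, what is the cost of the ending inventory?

Ending inventory = $2,520

Apr 5, 262 sold [LIFO — newest first]: 113 @ $22 + 149 @ $21 = $5,615
Apr 14, 770 sold [LIFO — newest first]: 190 @ $24 + 378 @ $27 + 202 @ $26 = $20,018
Apr 16, 229 sold [LIFO — newest first]: 81 @ $26 + 60 @ $26 + 70 @ $23 + 18 @ $21 = $5,654
Total COGS = $5,615 + $20,018 + $5,654 = $31,287
Ending inventory: 120 @ $21 = $2,520
Check: goods available $33,807 = COGS $31,287 + ending $2,520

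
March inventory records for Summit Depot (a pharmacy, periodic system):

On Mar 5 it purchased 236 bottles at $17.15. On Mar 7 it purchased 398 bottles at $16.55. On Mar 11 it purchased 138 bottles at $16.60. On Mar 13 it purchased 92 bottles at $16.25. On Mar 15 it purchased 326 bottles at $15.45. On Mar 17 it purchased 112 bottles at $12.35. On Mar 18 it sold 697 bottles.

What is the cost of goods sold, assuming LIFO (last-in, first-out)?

Mar 18, 697 sold [LIFO — newest first]: 112 @ $12.35 + 326 @ $15.45 + 92 @ $16.25 + 138 @ $16.60 + 29 @ $16.55 = $10,685.65
Ending inventory: 236 @ $17.15 + 369 @ $16.55 = $10,154.35

COGS = $10,685.65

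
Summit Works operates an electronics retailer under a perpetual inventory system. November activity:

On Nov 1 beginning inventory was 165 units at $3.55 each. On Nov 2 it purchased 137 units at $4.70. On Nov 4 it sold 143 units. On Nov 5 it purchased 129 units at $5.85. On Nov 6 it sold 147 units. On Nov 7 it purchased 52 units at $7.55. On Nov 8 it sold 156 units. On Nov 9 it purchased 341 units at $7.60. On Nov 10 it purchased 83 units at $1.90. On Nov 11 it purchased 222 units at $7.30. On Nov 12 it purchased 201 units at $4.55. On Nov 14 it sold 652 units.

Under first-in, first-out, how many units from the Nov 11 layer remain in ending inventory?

Nov 4, 143 sold [FIFO — oldest first]: 143 @ $3.55 = $507.65
Nov 6, 147 sold [FIFO — oldest first]: 22 @ $3.55 + 125 @ $4.70 = $665.60
Nov 8, 156 sold [FIFO — oldest first]: 12 @ $4.70 + 129 @ $5.85 + 15 @ $7.55 = $924.30
Nov 14, 652 sold [FIFO — oldest first]: 37 @ $7.55 + 341 @ $7.60 + 83 @ $1.90 + 191 @ $7.30 = $4,422.95
Total COGS = $507.65 + $665.60 + $924.30 + $4,422.95 = $6,520.50
Ending inventory: 31 @ $7.30 + 201 @ $4.55 = $1,140.85

31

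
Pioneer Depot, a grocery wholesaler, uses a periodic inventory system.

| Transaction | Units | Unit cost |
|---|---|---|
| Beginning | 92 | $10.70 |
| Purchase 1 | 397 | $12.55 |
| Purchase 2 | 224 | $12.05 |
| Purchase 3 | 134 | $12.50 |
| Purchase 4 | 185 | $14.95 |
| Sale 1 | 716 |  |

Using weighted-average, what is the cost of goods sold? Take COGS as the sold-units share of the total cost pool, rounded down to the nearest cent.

COGS = $9,093.40

Sale 1, sell 716: 716/1032 × $13,106.70 → $9,093.40
Ending inventory (cost pool remaining) = $4,013.30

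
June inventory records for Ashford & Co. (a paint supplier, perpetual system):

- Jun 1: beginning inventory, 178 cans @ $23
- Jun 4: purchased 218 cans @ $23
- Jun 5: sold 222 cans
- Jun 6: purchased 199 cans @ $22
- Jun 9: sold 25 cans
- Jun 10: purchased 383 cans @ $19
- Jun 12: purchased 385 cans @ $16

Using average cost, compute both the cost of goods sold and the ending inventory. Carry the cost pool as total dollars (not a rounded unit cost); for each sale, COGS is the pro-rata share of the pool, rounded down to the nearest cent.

COGS = $5,667.66; ending inventory = $21,255.34

After Jun 1: 178 on hand, pool $4,094.00 (≈ $23.0000 each)
After Jun 4: 396 on hand, pool $9,108.00 (≈ $23.0000 each)
Jun 5, sell 222: 222/396 × $9,108.00 → $5,106.00
After Jun 6: 373 on hand, pool $8,380.00 (≈ $22.4665 each)
Jun 9, sell 25: 25/373 × $8,380.00 → $561.66
After Jun 10: 731 on hand, pool $15,095.34 (≈ $20.6503 each)
After Jun 12: 1116 on hand, pool $21,255.34 (≈ $19.0460 each)
Total COGS = $5,106.00 + $561.66 = $5,667.66
Ending inventory (cost pool remaining) = $21,255.34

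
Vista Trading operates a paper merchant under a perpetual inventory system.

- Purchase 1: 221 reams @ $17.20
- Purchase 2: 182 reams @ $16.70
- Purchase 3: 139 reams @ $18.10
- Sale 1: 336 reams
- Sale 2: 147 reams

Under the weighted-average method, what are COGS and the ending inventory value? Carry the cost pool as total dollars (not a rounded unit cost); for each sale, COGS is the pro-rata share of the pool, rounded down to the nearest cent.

COGS = $8,337.98; ending inventory = $1,018.52

After Purchase 1: 221 on hand, pool $3,801.20 (≈ $17.2000 each)
After Purchase 2: 403 on hand, pool $6,840.60 (≈ $16.9742 each)
After Purchase 3: 542 on hand, pool $9,356.50 (≈ $17.2629 each)
Sale 1, sell 336: 336/542 × $9,356.50 → $5,800.33
Sale 2, sell 147: 147/206 × $3,556.17 → $2,537.65
Total COGS = $5,800.33 + $2,537.65 = $8,337.98
Ending inventory (cost pool remaining) = $1,018.52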